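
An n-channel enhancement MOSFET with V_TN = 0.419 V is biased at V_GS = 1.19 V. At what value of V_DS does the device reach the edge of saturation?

V_DS,sat = 0.771 V

The boundary between triode and saturation is V_DS = V_GS − V_TN = V_ov.
V_ov = 1.19 − 0.419 = 0.771 V.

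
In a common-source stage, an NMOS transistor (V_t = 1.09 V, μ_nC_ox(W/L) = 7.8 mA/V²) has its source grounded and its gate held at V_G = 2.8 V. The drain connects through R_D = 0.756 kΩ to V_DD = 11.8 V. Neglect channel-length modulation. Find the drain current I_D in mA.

I_D = 11.4 mA

V_GS = V_G = 2.8 V, so V_ov = 2.8 − 1.09 = 1.71 V.
Assume saturation: I_D = ½ k_n V_ov² = 0.5 × 7.8 × 1.71² = 11.4 mA, giving V_DS = V_DD − I_D R_D = 11.8 − 11.4 × 0.756 = 3.18 V.
V_DS = 3.18 V ≥ V_ov = 1.71 V, confirming saturation.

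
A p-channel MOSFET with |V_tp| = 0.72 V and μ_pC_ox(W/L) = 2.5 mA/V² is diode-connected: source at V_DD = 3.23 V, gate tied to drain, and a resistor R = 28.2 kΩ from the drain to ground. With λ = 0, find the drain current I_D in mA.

With gate tied to drain, V_SG = V_SD ≥ V_SG − |V_tp|, so the device is in saturation.
KCL at the drain: ½ k_p (V_SG − |V_tp|)² = (V_DD − V_SG)/R.
Let x = V_SG − 0.72. Then 35.2 x² + x − 2.51 = 0, giving x = 0.253 V (positive root), so V_SG = 0.973 V.
I_D = (V_DD − V_SG)/R = (3.23 − 0.973) / 28.2 = 0.08 mA.

I_D = 0.0800 mA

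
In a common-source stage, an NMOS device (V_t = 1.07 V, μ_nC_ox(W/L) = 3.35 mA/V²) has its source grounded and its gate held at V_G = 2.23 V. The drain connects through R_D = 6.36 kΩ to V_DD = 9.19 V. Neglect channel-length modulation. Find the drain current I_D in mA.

V_GS = V_G = 2.23 V, so V_ov = 2.23 − 1.07 = 1.16 V.
Assume saturation: I_D = ½ k_n V_ov² = 0.5 × 3.35 × 1.16² = 2.25 mA, giving V_DS = V_DD − I_D R_D = 9.19 − 2.25 × 6.36 = -5.14 V.
But -5.14 V < V_ov = 1.16 V, so the device is actually in triode.
In triode I_D = k_n[V_ov V_DS − ½ V_DS²] and I_D = (V_DD − V_DS)/R_D. Equating: 10.7 V_DS² − 25.71 V_DS + 9.19 = 0, giving V_DS = 0.436 V (the root below V_ov).
I_D = (9.19 − 0.436) / 6.36 = 1.38 mA.

I_D = 1.38 mA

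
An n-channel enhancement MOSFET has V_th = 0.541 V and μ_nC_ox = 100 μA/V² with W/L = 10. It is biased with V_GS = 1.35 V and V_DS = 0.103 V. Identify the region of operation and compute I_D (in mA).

Triode; I_D = 0.0780 mA

k_n = μ_nC_ox · (W/L) = 1 mA/V².
V_ov = V_GS − V_th = 1.35 − 0.541 = 0.809 V.
Since V_DS = 0.103 V < V_ov = 0.809 V, the device is in the triode region.
I_D = k_n [V_ov · V_DS − ½ V_DS²] = 1 × [0.809 × 0.103 − 0.5 × 0.103²] = 0.078 mA.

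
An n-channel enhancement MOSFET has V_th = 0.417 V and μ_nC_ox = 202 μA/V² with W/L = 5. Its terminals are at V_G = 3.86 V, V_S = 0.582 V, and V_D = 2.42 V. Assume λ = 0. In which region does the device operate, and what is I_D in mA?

V_GS = V_G − V_S = 3.86 − 0.582 = 3.28 V; V_DS = V_D − V_S = 2.42 − 0.582 = 1.84 V.
k_n = μ_nC_ox · (W/L) = 1.01 mA/V².
V_ov = V_GS − V_th = 3.28 − 0.417 = 2.86 V.
Since V_DS = 1.84 V < V_ov = 2.86 V, the device is in the triode region.
I_D = k_n [V_ov · V_DS − ½ V_DS²] = 1.01 × [2.86 × 1.84 − 0.5 × 1.84²] = 3.61 mA.

Triode; I_D = 3.61 mA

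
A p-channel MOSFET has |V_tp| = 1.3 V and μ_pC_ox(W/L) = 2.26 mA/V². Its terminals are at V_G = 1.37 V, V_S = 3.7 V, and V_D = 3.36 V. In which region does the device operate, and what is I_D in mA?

V_SG = V_S − V_G = 3.7 − 1.37 = 2.33 V; V_SD = V_S − V_D = 3.7 − 3.36 = 0.34 V.
V_ov = V_SG − |V_tp| = 2.33 − 1.3 = 1.03 V.
Since V_SD = 0.34 V < V_ov = 1.03 V, the device is in the triode region.
I_D = k_p [V_ov · V_SD − ½ V_SD²] = 2.26 × [1.03 × 0.34 − 0.5 × 0.34²] = 0.661 mA.

Triode; I_D = 0.661 mA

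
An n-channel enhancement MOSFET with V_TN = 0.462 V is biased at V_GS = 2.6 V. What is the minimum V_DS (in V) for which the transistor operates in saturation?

The boundary between triode and saturation is V_DS = V_GS − V_TN = V_ov.
V_ov = 2.6 − 0.462 = 2.14 V.

V_DS,sat = 2.14 V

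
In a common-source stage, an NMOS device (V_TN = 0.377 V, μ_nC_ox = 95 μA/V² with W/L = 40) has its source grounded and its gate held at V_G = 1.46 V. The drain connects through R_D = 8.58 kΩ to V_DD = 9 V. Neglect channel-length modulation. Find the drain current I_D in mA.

I_D = 1.02 mA

V_GS = V_G = 1.46 V, so V_ov = 1.46 − 0.377 = 1.08 V.
k_n = μ_nC_ox · (W/L) = 3.8 mA/V².
Assume saturation: I_D = ½ k_n V_ov² = 0.5 × 3.8 × 1.08² = 2.23 mA, giving V_DS = V_DD − I_D R_D = 9 − 2.23 × 8.58 = -10.1 V.
But -10.1 V < V_ov = 1.08 V, so the device is actually in triode.
In triode I_D = k_n[V_ov V_DS − ½ V_DS²] and I_D = (V_DD − V_DS)/R_D. Equating: 16.3 V_DS² − 36.31 V_DS + 9 = 0, giving V_DS = 0.284 V (the root below V_ov).
I_D = (9 − 0.284) / 8.58 = 1.02 mA.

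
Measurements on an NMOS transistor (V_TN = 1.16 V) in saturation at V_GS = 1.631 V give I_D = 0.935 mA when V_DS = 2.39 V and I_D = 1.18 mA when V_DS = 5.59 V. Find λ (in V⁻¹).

With V_GS fixed, I_D ∝ (1 + λ V_DS) in saturation, so I_D2/I_D1 = (1 + λ V_DS2)/(1 + λ V_DS1).
1.18/0.935 = 1.262 = (1 + 5.59 λ)/(1 + 2.39 λ).
Solving: λ (I_D1 V_DS2 − I_D2 V_DS1) = I_D2 − I_D1, so λ = (1.18 − 0.935) / (0.935 × 5.59 − 1.18 × 2.39) = 0.245 / 2.41 = 0.102 V⁻¹.

λ = 0.102 V⁻¹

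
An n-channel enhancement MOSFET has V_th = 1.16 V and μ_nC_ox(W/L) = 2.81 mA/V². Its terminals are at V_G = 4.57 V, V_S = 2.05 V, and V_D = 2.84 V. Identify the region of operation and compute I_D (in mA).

Triode; I_D = 2.14 mA

V_GS = V_G − V_S = 4.57 − 2.05 = 2.52 V; V_DS = V_D − V_S = 2.84 − 2.05 = 0.79 V.
V_ov = V_GS − V_th = 2.52 − 1.16 = 1.36 V.
Since V_DS = 0.79 V < V_ov = 1.36 V, the device is in the triode region.
I_D = k_n [V_ov · V_DS − ½ V_DS²] = 2.81 × [1.36 × 0.79 − 0.5 × 0.79²] = 2.14 mA.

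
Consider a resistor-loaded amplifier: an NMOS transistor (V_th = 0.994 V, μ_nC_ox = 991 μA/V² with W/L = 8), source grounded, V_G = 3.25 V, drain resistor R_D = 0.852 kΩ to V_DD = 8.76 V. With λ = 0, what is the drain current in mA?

I_D = 9.55 mA

V_GS = V_G = 3.25 V, so V_ov = 3.25 − 0.994 = 2.26 V.
k_n = μ_nC_ox · (W/L) = 7.928 mA/V².
Assume saturation: I_D = ½ k_n V_ov² = 0.5 × 7.928 × 2.26² = 20.2 mA, giving V_DS = V_DD − I_D R_D = 8.76 − 20.2 × 0.852 = -8.43 V.
But -8.43 V < V_ov = 2.26 V, so the device is actually in triode.
In triode I_D = k_n[V_ov V_DS − ½ V_DS²] and I_D = (V_DD − V_DS)/R_D. Equating: 3.38 V_DS² − 16.24 V_DS + 8.76 = 0, giving V_DS = 0.619 V (the root below V_ov).
I_D = (8.76 − 0.619) / 0.852 = 9.55 mA.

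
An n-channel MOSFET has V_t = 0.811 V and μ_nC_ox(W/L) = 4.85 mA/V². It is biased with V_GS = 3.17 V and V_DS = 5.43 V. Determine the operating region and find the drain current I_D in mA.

V_ov = V_GS − V_t = 3.17 − 0.811 = 2.36 V.
Since V_DS = 5.43 V ≥ V_ov = 2.36 V, the device is in saturation.
I_D = ½ k_n V_ov² = 0.5 × 4.85 × 2.36² = 13.5 mA.

Saturation; I_D = 13.5 mA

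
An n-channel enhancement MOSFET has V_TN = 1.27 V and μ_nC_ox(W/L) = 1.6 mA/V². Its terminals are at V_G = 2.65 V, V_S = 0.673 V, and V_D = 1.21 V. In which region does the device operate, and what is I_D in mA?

V_GS = V_G − V_S = 2.65 − 0.673 = 1.98 V; V_DS = V_D − V_S = 1.21 − 0.673 = 0.537 V.
V_ov = V_GS − V_TN = 1.98 − 1.27 = 0.707 V.
Since V_DS = 0.537 V < V_ov = 0.707 V, the device is in the triode region.
I_D = k_n [V_ov · V_DS − ½ V_DS²] = 1.6 × [0.707 × 0.537 − 0.5 × 0.537²] = 0.377 mA.

Triode; I_D = 0.377 mA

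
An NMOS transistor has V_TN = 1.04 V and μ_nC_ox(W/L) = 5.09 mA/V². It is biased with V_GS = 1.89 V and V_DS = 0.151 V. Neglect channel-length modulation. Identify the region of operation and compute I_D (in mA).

Triode; I_D = 0.595 mA

V_ov = V_GS − V_TN = 1.89 − 1.04 = 0.85 V.
Since V_DS = 0.151 V < V_ov = 0.85 V, the device is in the triode region.
I_D = k_n [V_ov · V_DS − ½ V_DS²] = 5.09 × [0.85 × 0.151 − 0.5 × 0.151²] = 0.595 mA.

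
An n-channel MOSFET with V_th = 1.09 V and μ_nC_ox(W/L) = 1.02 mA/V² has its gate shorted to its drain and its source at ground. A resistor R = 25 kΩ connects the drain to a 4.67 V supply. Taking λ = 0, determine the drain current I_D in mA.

I_D = 0.124 mA

With gate tied to drain, V_GS = V_DS ≥ V_GS − V_th, so the device is in saturation.
KCL at the drain: ½ k_n (V_GS − V_th)² = (V_DD − V_GS)/R.
Let x = V_GS − 1.09. Then 12.8 x² + x − 3.58 = 0, giving x = 0.492 V (positive root), so V_GS = 1.58 V.
I_D = (V_DD − V_GS)/R = (4.67 − 1.58) / 25 = 0.124 mA.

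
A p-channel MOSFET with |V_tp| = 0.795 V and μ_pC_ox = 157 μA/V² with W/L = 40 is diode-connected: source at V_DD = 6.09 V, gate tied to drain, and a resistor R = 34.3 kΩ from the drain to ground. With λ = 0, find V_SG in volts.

With gate tied to drain, V_SG = V_SD ≥ V_SG − |V_tp|, so the device is in saturation.
k_p = μ_pC_ox · (W/L) = 6.28 mA/V².
KCL at the drain: ½ k_p (V_SG − |V_tp|)² = (V_DD − V_SG)/R.
Let x = V_SG − 0.795. Then 108 x² + x − 5.295 = 0, giving x = 0.217 V (positive root), so V_SG = 1.01 V.
I_D = (V_DD − V_SG)/R = (6.09 − 1.01) / 34.3 = 0.148 mA.

V_SG = 1.01 V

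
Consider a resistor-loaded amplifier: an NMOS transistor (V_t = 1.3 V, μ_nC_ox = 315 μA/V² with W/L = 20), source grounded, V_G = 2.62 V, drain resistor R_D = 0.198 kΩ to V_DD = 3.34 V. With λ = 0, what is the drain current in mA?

V_GS = V_G = 2.62 V, so V_ov = 2.62 − 1.3 = 1.32 V.
k_n = μ_nC_ox · (W/L) = 6.3 mA/V².
Assume saturation: I_D = ½ k_n V_ov² = 0.5 × 6.3 × 1.32² = 5.49 mA, giving V_DS = V_DD − I_D R_D = 3.34 − 5.49 × 0.198 = 2.25 V.
V_DS = 2.25 V ≥ V_ov = 1.32 V, confirming saturation.

I_D = 5.49 mA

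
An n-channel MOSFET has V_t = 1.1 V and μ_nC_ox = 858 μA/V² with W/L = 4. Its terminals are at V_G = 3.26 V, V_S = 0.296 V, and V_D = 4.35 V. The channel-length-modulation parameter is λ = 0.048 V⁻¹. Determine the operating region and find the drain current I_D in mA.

V_GS = V_G − V_S = 3.26 − 0.296 = 2.96 V; V_DS = V_D − V_S = 4.35 − 0.296 = 4.05 V.
k_n = μ_nC_ox · (W/L) = 3.432 mA/V².
V_ov = V_GS − V_t = 2.96 − 1.1 = 1.86 V.
Since V_DS = 4.05 V ≥ V_ov = 1.86 V, the device is in saturation.
I_D = ½ k_n V_ov² (1 + λ V_DS) = 0.5 × 3.432 × 1.86² × (1 + 0.048 × 4.05) = 7.12 mA.

Saturation; I_D = 7.12 mA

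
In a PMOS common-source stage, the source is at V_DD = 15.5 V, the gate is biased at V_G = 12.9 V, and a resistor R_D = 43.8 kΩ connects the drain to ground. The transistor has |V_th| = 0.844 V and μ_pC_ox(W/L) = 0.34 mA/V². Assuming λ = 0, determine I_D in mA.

V_SG = V_DD − V_G = 15.5 − 12.9 = 2.6 V, so V_ov = 2.6 − 0.844 = 1.76 V.
Assume saturation: I_D = ½ k_p V_ov² = 0.5 × 0.34 × 1.76² = 0.524 mA, giving V_SD = V_DD − I_D R_D = 15.5 − 0.524 × 43.8 = -7.46 V.
But -7.46 V < V_ov = 1.76 V, so the device is actually in triode.
In triode I_D = k_p[V_ov V_SD − ½ V_SD²] and I_D = (V_DD − V_SD)/R_D. Equating: 7.45 V_SD² − 27.15 V_SD + 15.5 = 0, giving V_SD = 0.709 V (the root below V_ov).
I_D = (15.5 − 0.709) / 43.8 = 0.338 mA.

I_D = 0.338 mA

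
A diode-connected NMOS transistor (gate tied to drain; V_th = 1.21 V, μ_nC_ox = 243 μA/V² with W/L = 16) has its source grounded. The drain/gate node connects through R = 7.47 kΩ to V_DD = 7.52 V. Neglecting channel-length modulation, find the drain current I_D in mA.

I_D = 0.761 mA

With gate tied to drain, V_GS = V_DS ≥ V_GS − V_th, so the device is in saturation.
k_n = μ_nC_ox · (W/L) = 3.888 mA/V².
KCL at the drain: ½ k_n (V_GS − V_th)² = (V_DD − V_GS)/R.
Let x = V_GS − 1.21. Then 14.5 x² + x − 6.31 = 0, giving x = 0.626 V (positive root), so V_GS = 1.84 V.
I_D = (V_DD − V_GS)/R = (7.52 − 1.84) / 7.47 = 0.761 mA.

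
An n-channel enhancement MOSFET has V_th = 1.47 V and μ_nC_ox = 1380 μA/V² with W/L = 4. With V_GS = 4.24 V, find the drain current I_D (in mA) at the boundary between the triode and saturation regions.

I_D = 21.2 mA

At the boundary V_DS = V_ov = V_GS − V_th = 4.24 − 1.47 = 2.77 V.
k_n = μ_nC_ox · (W/L) = 5.52 mA/V².
I_D = ½ k_n V_ov² = 0.5 × 5.52 × 2.77² = 21.2 mA.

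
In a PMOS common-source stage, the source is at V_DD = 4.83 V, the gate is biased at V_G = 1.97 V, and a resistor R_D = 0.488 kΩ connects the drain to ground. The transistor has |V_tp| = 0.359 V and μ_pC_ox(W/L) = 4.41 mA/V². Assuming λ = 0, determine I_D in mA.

V_SG = V_DD − V_G = 4.83 − 1.97 = 2.86 V, so V_ov = 2.86 − 0.359 = 2.5 V.
Assume saturation: I_D = ½ k_p V_ov² = 0.5 × 4.41 × 2.5² = 13.8 mA, giving V_SD = V_DD − I_D R_D = 4.83 − 13.8 × 0.488 = -1.9 V.
But -1.9 V < V_ov = 2.5 V, so the device is actually in triode.
In triode I_D = k_p[V_ov V_SD − ½ V_SD²] and I_D = (V_DD − V_SD)/R_D. Equating: 1.08 V_SD² − 6.382 V_SD + 4.83 = 0, giving V_SD = 0.89 V (the root below V_ov).
I_D = (4.83 − 0.89) / 0.488 = 8.07 mA.

I_D = 8.07 mA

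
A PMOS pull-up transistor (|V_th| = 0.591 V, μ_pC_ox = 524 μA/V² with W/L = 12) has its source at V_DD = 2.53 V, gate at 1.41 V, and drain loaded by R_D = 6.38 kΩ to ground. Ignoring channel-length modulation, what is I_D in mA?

I_D = 0.376 mA

V_SG = V_DD − V_G = 2.53 − 1.41 = 1.12 V, so V_ov = 1.12 − 0.591 = 0.529 V.
k_p = μ_pC_ox · (W/L) = 6.288 mA/V².
Assume saturation: I_D = ½ k_p V_ov² = 0.5 × 6.288 × 0.529² = 0.88 mA, giving V_SD = V_DD − I_D R_D = 2.53 − 0.88 × 6.38 = -3.08 V.
But -3.08 V < V_ov = 0.529 V, so the device is actually in triode.
In triode I_D = k_p[V_ov V_SD − ½ V_SD²] and I_D = (V_DD − V_SD)/R_D. Equating: 20.1 V_SD² − 22.22 V_SD + 2.53 = 0, giving V_SD = 0.129 V (the root below V_ov).
I_D = (2.53 − 0.129) / 6.38 = 0.376 mA.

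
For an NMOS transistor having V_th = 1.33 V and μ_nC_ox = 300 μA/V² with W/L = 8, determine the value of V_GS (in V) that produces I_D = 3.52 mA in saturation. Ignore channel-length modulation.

k_n = μ_nC_ox · (W/L) = 2.4 mA/V².
In saturation I_D = ½ k_n (V_GS − V_th)², so V_GS − V_th = √(2 I_D / k_n) = √(2 × 3.52 / 2.4) = 1.71 V.
V_GS = 1.33 + 1.71 = 3.04 V.

V_GS = 3.04 V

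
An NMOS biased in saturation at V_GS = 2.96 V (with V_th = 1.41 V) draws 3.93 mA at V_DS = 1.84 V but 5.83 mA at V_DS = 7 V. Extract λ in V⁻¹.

With V_GS fixed, I_D ∝ (1 + λ V_DS) in saturation, so I_D2/I_D1 = (1 + λ V_DS2)/(1 + λ V_DS1).
5.83/3.93 = 1.483 = (1 + 7 λ)/(1 + 1.84 λ).
Solving: λ (I_D1 V_DS2 − I_D2 V_DS1) = I_D2 − I_D1, so λ = (5.83 − 3.93) / (3.93 × 7 − 5.83 × 1.84) = 1.9 / 16.8 = 0.113 V⁻¹.

λ = 0.113 V⁻¹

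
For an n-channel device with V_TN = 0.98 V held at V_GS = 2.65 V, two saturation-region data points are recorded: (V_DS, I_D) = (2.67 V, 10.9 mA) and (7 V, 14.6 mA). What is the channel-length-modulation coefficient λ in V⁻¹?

With V_GS fixed, I_D ∝ (1 + λ V_DS) in saturation, so I_D2/I_D1 = (1 + λ V_DS2)/(1 + λ V_DS1).
14.6/10.9 = 1.339 = (1 + 7 λ)/(1 + 2.67 λ).
Solving: λ (I_D1 V_DS2 − I_D2 V_DS1) = I_D2 − I_D1, so λ = (14.6 − 10.9) / (10.9 × 7 − 14.6 × 2.67) = 3.7 / 37.3 = 0.0991 V⁻¹.

λ = 0.0991 V⁻¹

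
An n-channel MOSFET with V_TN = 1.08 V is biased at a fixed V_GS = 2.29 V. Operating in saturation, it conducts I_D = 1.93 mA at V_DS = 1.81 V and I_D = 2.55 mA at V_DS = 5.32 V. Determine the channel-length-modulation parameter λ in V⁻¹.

λ = 0.110 V⁻¹

With V_GS fixed, I_D ∝ (1 + λ V_DS) in saturation, so I_D2/I_D1 = (1 + λ V_DS2)/(1 + λ V_DS1).
2.55/1.93 = 1.321 = (1 + 5.32 λ)/(1 + 1.81 λ).
Solving: λ (I_D1 V_DS2 − I_D2 V_DS1) = I_D2 − I_D1, so λ = (2.55 − 1.93) / (1.93 × 5.32 − 2.55 × 1.81) = 0.62 / 5.65 = 0.11 V⁻¹.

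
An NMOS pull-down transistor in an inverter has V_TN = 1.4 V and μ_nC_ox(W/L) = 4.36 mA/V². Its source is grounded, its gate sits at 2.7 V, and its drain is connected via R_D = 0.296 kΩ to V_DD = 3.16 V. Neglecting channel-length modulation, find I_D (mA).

I_D = 3.68 mA

V_GS = V_G = 2.7 V, so V_ov = 2.7 − 1.4 = 1.3 V.
Assume saturation: I_D = ½ k_n V_ov² = 0.5 × 4.36 × 1.3² = 3.68 mA, giving V_DS = V_DD − I_D R_D = 3.16 − 3.68 × 0.296 = 2.07 V.
V_DS = 2.07 V ≥ V_ov = 1.3 V, confirming saturation.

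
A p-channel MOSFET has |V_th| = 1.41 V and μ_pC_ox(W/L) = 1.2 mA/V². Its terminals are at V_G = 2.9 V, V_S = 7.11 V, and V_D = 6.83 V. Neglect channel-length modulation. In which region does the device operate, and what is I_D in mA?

V_SG = V_S − V_G = 7.11 − 2.9 = 4.21 V; V_SD = V_S − V_D = 7.11 − 6.83 = 0.28 V.
V_ov = V_SG − |V_th| = 4.21 − 1.41 = 2.8 V.
Since V_SD = 0.28 V < V_ov = 2.8 V, the device is in the triode region.
I_D = k_p [V_ov · V_SD − ½ V_SD²] = 1.2 × [2.8 × 0.28 − 0.5 × 0.28²] = 0.894 mA.

Triode; I_D = 0.894 mA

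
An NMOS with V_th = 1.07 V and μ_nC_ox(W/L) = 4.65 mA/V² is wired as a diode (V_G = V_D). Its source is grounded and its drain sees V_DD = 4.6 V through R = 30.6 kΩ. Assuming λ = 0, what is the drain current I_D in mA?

With gate tied to drain, V_GS = V_DS ≥ V_GS − V_th, so the device is in saturation.
KCL at the drain: ½ k_n (V_GS − V_th)² = (V_DD − V_GS)/R.
Let x = V_GS − 1.07. Then 71.1 x² + x − 3.53 = 0, giving x = 0.216 V (positive root), so V_GS = 1.29 V.
I_D = (V_DD − V_GS)/R = (4.6 − 1.29) / 30.6 = 0.108 mA.

I_D = 0.108 mA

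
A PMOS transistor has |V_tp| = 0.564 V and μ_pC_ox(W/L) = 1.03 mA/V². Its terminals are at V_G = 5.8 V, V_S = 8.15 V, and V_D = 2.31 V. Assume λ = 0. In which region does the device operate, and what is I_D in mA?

Saturation; I_D = 1.64 mA

V_SG = V_S − V_G = 8.15 − 5.8 = 2.35 V; V_SD = V_S − V_D = 8.15 − 2.31 = 5.84 V.
V_ov = V_SG − |V_tp| = 2.35 − 0.564 = 1.79 V.
Since V_SD = 5.84 V ≥ V_ov = 1.79 V, the device is in saturation.
I_D = ½ k_p V_ov² = 0.5 × 1.03 × 1.79² = 1.64 mA.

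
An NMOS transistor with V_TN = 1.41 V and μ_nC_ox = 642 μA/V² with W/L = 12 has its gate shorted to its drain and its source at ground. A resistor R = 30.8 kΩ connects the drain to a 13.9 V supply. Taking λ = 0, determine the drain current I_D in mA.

With gate tied to drain, V_GS = V_DS ≥ V_GS − V_TN, so the device is in saturation.
k_n = μ_nC_ox · (W/L) = 7.704 mA/V².
KCL at the drain: ½ k_n (V_GS − V_TN)² = (V_DD − V_GS)/R.
Let x = V_GS − 1.41. Then 119 x² + x − 12.49 = 0, giving x = 0.32 V (positive root), so V_GS = 1.73 V.
I_D = (V_DD − V_GS)/R = (13.9 − 1.73) / 30.8 = 0.395 mA.

I_D = 0.395 mA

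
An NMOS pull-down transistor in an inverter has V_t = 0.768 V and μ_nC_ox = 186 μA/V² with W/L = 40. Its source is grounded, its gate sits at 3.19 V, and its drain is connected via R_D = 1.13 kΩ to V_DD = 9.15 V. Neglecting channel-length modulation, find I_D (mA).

I_D = 7.68 mA

V_GS = V_G = 3.19 V, so V_ov = 3.19 − 0.768 = 2.42 V.
k_n = μ_nC_ox · (W/L) = 7.44 mA/V².
Assume saturation: I_D = ½ k_n V_ov² = 0.5 × 7.44 × 2.42² = 21.8 mA, giving V_DS = V_DD − I_D R_D = 9.15 − 21.8 × 1.13 = -15.5 V.
But -15.5 V < V_ov = 2.42 V, so the device is actually in triode.
In triode I_D = k_n[V_ov V_DS − ½ V_DS²] and I_D = (V_DD − V_DS)/R_D. Equating: 4.2 V_DS² − 21.36 V_DS + 9.15 = 0, giving V_DS = 0.472 V (the root below V_ov).
I_D = (9.15 − 0.472) / 1.13 = 7.68 mA.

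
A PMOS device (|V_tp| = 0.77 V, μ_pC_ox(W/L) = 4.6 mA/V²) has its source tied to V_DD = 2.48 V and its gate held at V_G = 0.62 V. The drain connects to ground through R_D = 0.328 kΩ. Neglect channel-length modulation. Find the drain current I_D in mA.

I_D = 2.73 mA

V_SG = V_DD − V_G = 2.48 − 0.62 = 1.86 V, so V_ov = 1.86 − 0.77 = 1.09 V.
Assume saturation: I_D = ½ k_p V_ov² = 0.5 × 4.6 × 1.09² = 2.73 mA, giving V_SD = V_DD − I_D R_D = 2.48 − 2.73 × 0.328 = 1.58 V.
V_SD = 1.58 V ≥ V_ov = 1.09 V, confirming saturation.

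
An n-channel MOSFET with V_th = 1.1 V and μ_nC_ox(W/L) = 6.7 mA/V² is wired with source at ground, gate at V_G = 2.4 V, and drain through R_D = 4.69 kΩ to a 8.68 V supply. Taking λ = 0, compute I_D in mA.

I_D = 1.80 mA

V_GS = V_G = 2.4 V, so V_ov = 2.4 − 1.1 = 1.3 V.
Assume saturation: I_D = ½ k_n V_ov² = 0.5 × 6.7 × 1.3² = 5.66 mA, giving V_DS = V_DD − I_D R_D = 8.68 − 5.66 × 4.69 = -17.9 V.
But -17.9 V < V_ov = 1.3 V, so the device is actually in triode.
In triode I_D = k_n[V_ov V_DS − ½ V_DS²] and I_D = (V_DD − V_DS)/R_D. Equating: 15.7 V_DS² − 41.85 V_DS + 8.68 = 0, giving V_DS = 0.227 V (the root below V_ov).
I_D = (8.68 − 0.227) / 4.69 = 1.8 mA.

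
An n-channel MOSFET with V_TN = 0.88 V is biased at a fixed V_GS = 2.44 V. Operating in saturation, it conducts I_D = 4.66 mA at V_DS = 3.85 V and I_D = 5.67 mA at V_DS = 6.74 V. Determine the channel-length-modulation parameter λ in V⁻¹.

With V_GS fixed, I_D ∝ (1 + λ V_DS) in saturation, so I_D2/I_D1 = (1 + λ V_DS2)/(1 + λ V_DS1).
5.67/4.66 = 1.217 = (1 + 6.74 λ)/(1 + 3.85 λ).
Solving: λ (I_D1 V_DS2 − I_D2 V_DS1) = I_D2 − I_D1, so λ = (5.67 − 4.66) / (4.66 × 6.74 − 5.67 × 3.85) = 1.01 / 9.58 = 0.105 V⁻¹.

λ = 0.105 V⁻¹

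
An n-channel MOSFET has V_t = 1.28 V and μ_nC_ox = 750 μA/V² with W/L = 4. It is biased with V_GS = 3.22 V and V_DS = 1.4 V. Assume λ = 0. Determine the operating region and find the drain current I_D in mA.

k_n = μ_nC_ox · (W/L) = 3 mA/V².
V_ov = V_GS − V_t = 3.22 − 1.28 = 1.94 V.
Since V_DS = 1.4 V < V_ov = 1.94 V, the device is in the triode region.
I_D = k_n [V_ov · V_DS − ½ V_DS²] = 3 × [1.94 × 1.4 − 0.5 × 1.4²] = 5.21 mA.

Triode; I_D = 5.21 mA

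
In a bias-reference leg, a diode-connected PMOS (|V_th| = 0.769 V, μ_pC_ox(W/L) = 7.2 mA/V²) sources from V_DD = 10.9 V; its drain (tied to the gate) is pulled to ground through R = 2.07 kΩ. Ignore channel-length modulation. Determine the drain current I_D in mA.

With gate tied to drain, V_SG = V_SD ≥ V_SG − |V_th|, so the device is in saturation.
KCL at the drain: ½ k_p (V_SG − |V_th|)² = (V_DD − V_SG)/R.
Let x = V_SG − 0.769. Then 7.45 x² + x − 10.13 = 0, giving x = 1.1 V (positive root), so V_SG = 1.87 V.
I_D = (V_DD − V_SG)/R = (10.9 − 1.87) / 2.07 = 4.36 mA.

I_D = 4.36 mA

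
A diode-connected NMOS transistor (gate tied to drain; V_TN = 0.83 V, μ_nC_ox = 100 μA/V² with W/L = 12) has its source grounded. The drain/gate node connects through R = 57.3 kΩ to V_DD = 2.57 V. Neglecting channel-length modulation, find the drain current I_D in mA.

I_D = 0.0267 mA

With gate tied to drain, V_GS = V_DS ≥ V_GS − V_TN, so the device is in saturation.
k_n = μ_nC_ox · (W/L) = 1.2 mA/V².
KCL at the drain: ½ k_n (V_GS − V_TN)² = (V_DD − V_GS)/R.
Let x = V_GS − 0.83. Then 34.4 x² + x − 1.74 = 0, giving x = 0.211 V (positive root), so V_GS = 1.04 V.
I_D = (V_DD − V_GS)/R = (2.57 − 1.04) / 57.3 = 0.0267 mA.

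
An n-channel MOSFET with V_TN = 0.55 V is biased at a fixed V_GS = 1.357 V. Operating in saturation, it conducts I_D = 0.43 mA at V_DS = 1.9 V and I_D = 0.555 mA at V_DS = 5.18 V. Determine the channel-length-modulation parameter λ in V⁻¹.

λ = 0.107 V⁻¹

With V_GS fixed, I_D ∝ (1 + λ V_DS) in saturation, so I_D2/I_D1 = (1 + λ V_DS2)/(1 + λ V_DS1).
0.555/0.43 = 1.291 = (1 + 5.18 λ)/(1 + 1.9 λ).
Solving: λ (I_D1 V_DS2 − I_D2 V_DS1) = I_D2 − I_D1, so λ = (0.555 − 0.43) / (0.43 × 5.18 − 0.555 × 1.9) = 0.125 / 1.17 = 0.107 V⁻¹.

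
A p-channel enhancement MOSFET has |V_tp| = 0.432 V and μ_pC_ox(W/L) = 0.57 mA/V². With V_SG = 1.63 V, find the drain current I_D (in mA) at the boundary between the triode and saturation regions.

At the boundary V_SD = V_ov = V_SG − |V_tp| = 1.63 − 0.432 = 1.2 V.
I_D = ½ k_p V_ov² = 0.5 × 0.57 × 1.2² = 0.409 mA.

I_D = 0.409 mA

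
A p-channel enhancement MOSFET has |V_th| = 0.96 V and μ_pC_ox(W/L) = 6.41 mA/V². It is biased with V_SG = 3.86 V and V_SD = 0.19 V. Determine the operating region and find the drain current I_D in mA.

Triode; I_D = 3.42 mA

V_ov = V_SG − |V_th| = 3.86 − 0.96 = 2.9 V.
Since V_SD = 0.19 V < V_ov = 2.9 V, the device is in the triode region.
I_D = k_p [V_ov · V_SD − ½ V_SD²] = 6.41 × [2.9 × 0.19 − 0.5 × 0.19²] = 3.42 mA.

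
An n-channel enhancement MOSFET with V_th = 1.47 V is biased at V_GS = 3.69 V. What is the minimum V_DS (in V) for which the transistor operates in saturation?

V_DS,sat = 2.22 V

The boundary between triode and saturation is V_DS = V_GS − V_th = V_ov.
V_ov = 3.69 − 1.47 = 2.22 V.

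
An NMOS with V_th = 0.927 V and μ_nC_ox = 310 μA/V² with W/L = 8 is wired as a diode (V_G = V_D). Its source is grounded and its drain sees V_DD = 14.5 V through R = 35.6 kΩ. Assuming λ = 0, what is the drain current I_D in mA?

I_D = 0.366 mA

With gate tied to drain, V_GS = V_DS ≥ V_GS − V_th, so the device is in saturation.
k_n = μ_nC_ox · (W/L) = 2.48 mA/V².
KCL at the drain: ½ k_n (V_GS − V_th)² = (V_DD − V_GS)/R.
Let x = V_GS − 0.927. Then 44.1 x² + x − 13.57 = 0, giving x = 0.543 V (positive root), so V_GS = 1.47 V.
I_D = (V_DD − V_GS)/R = (14.5 − 1.47) / 35.6 = 0.366 mA.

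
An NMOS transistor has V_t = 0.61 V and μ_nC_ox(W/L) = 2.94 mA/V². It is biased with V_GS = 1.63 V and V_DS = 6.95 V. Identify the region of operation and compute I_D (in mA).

Saturation; I_D = 1.53 mA

V_ov = V_GS − V_t = 1.63 − 0.61 = 1.02 V.
Since V_DS = 6.95 V ≥ V_ov = 1.02 V, the device is in saturation.
I_D = ½ k_n V_ov² = 0.5 × 2.94 × 1.02² = 1.53 mA.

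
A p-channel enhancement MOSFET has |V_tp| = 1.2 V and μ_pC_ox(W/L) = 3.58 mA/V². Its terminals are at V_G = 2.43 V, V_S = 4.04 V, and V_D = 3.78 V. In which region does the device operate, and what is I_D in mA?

Triode; I_D = 0.261 mA

V_SG = V_S − V_G = 4.04 − 2.43 = 1.61 V; V_SD = V_S − V_D = 4.04 − 3.78 = 0.26 V.
V_ov = V_SG − |V_tp| = 1.61 − 1.2 = 0.41 V.
Since V_SD = 0.26 V < V_ov = 0.41 V, the device is in the triode region.
I_D = k_p [V_ov · V_SD − ½ V_SD²] = 3.58 × [0.41 × 0.26 − 0.5 × 0.26²] = 0.261 mA.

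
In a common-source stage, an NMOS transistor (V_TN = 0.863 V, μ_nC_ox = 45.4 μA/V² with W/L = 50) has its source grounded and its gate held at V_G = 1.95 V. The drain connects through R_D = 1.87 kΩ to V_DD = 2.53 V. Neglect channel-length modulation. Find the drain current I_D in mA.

V_GS = V_G = 1.95 V, so V_ov = 1.95 − 0.863 = 1.09 V.
k_n = μ_nC_ox · (W/L) = 2.27 mA/V².
Assume saturation: I_D = ½ k_n V_ov² = 0.5 × 2.27 × 1.09² = 1.34 mA, giving V_DS = V_DD − I_D R_D = 2.53 − 1.34 × 1.87 = 0.0222 V.
But 0.0222 V < V_ov = 1.09 V, so the device is actually in triode.
In triode I_D = k_n[V_ov V_DS − ½ V_DS²] and I_D = (V_DD − V_DS)/R_D. Equating: 2.12 V_DS² − 5.614 V_DS + 2.53 = 0, giving V_DS = 0.576 V (the root below V_ov).
I_D = (2.53 − 0.576) / 1.87 = 1.04 mA.

I_D = 1.04 mA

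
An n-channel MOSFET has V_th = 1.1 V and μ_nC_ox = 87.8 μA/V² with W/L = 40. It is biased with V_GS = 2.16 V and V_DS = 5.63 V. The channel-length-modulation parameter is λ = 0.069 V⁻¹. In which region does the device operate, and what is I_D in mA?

Saturation; I_D = 2.74 mA

k_n = μ_nC_ox · (W/L) = 3.512 mA/V².
V_ov = V_GS − V_th = 2.16 − 1.1 = 1.06 V.
Since V_DS = 5.63 V ≥ V_ov = 1.06 V, the device is in saturation.
I_D = ½ k_n V_ov² (1 + λ V_DS) = 0.5 × 3.512 × 1.06² × (1 + 0.069 × 5.63) = 2.74 mA.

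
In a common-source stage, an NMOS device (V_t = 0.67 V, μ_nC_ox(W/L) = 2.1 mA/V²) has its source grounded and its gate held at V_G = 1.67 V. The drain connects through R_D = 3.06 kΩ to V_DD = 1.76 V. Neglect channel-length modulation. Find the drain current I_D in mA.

V_GS = V_G = 1.67 V, so V_ov = 1.67 − 0.67 = 1 V.
Assume saturation: I_D = ½ k_n V_ov² = 0.5 × 2.1 × 1² = 1.05 mA, giving V_DS = V_DD − I_D R_D = 1.76 − 1.05 × 3.06 = -1.45 V.
But -1.45 V < V_ov = 1 V, so the device is actually in triode.
In triode I_D = k_n[V_ov V_DS − ½ V_DS²] and I_D = (V_DD − V_DS)/R_D. Equating: 3.21 V_DS² − 7.426 V_DS + 1.76 = 0, giving V_DS = 0.268 V (the root below V_ov).
I_D = (1.76 − 0.268) / 3.06 = 0.488 mA.

I_D = 0.488 mA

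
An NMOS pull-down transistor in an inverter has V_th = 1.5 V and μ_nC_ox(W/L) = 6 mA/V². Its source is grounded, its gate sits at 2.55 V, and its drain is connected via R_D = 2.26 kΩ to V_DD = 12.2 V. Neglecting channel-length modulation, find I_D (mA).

I_D = 3.31 mA

V_GS = V_G = 2.55 V, so V_ov = 2.55 − 1.5 = 1.05 V.
Assume saturation: I_D = ½ k_n V_ov² = 0.5 × 6 × 1.05² = 3.31 mA, giving V_DS = V_DD − I_D R_D = 12.2 − 3.31 × 2.26 = 4.73 V.
V_DS = 4.73 V ≥ V_ov = 1.05 V, confirming saturation.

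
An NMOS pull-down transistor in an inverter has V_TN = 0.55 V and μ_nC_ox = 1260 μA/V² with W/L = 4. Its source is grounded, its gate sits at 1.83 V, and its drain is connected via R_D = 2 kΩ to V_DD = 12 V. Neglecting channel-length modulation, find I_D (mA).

I_D = 4.13 mA

V_GS = V_G = 1.83 V, so V_ov = 1.83 − 0.55 = 1.28 V.
k_n = μ_nC_ox · (W/L) = 5.04 mA/V².
Assume saturation: I_D = ½ k_n V_ov² = 0.5 × 5.04 × 1.28² = 4.13 mA, giving V_DS = V_DD − I_D R_D = 12 − 4.13 × 2 = 3.74 V.
V_DS = 3.74 V ≥ V_ov = 1.28 V, confirming saturation.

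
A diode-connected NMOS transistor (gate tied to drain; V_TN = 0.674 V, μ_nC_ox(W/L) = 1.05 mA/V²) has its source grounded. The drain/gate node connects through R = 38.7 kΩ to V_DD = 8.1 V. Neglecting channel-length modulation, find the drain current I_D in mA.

I_D = 0.177 mA

With gate tied to drain, V_GS = V_DS ≥ V_GS − V_TN, so the device is in saturation.
KCL at the drain: ½ k_n (V_GS − V_TN)² = (V_DD − V_GS)/R.
Let x = V_GS − 0.674. Then 20.3 x² + x − 7.426 = 0, giving x = 0.58 V (positive root), so V_GS = 1.25 V.
I_D = (V_DD − V_GS)/R = (8.1 − 1.25) / 38.7 = 0.177 mA.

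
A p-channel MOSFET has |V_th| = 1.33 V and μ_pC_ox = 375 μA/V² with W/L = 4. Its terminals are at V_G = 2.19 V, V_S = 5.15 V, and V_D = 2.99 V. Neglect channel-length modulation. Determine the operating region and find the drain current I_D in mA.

Saturation; I_D = 1.99 mA

V_SG = V_S − V_G = 5.15 − 2.19 = 2.96 V; V_SD = V_S − V_D = 5.15 − 2.99 = 2.16 V.
k_p = μ_pC_ox · (W/L) = 1.5 mA/V².
V_ov = V_SG − |V_th| = 2.96 − 1.33 = 1.63 V.
Since V_SD = 2.16 V ≥ V_ov = 1.63 V, the device is in saturation.
I_D = ½ k_p V_ov² = 0.5 × 1.5 × 1.63² = 1.99 mA.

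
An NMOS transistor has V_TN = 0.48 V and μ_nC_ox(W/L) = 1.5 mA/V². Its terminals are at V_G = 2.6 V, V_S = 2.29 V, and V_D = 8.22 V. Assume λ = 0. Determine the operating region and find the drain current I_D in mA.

V_GS = V_G − V_S = 2.6 − 2.29 = 0.31 V; V_DS = V_D − V_S = 8.22 − 2.29 = 5.93 V.
V_GS = 0.31 V < V_TN = 0.48 V, so the transistor is in cutoff.

Cutoff; I_D = 0 mA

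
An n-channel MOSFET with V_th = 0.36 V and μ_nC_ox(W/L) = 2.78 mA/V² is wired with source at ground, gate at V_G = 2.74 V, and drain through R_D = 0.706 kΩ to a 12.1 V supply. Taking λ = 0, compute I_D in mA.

V_GS = V_G = 2.74 V, so V_ov = 2.74 − 0.36 = 2.38 V.
Assume saturation: I_D = ½ k_n V_ov² = 0.5 × 2.78 × 2.38² = 7.87 mA, giving V_DS = V_DD − I_D R_D = 12.1 − 7.87 × 0.706 = 6.54 V.
V_DS = 6.54 V ≥ V_ov = 2.38 V, confirming saturation.

I_D = 7.87 mA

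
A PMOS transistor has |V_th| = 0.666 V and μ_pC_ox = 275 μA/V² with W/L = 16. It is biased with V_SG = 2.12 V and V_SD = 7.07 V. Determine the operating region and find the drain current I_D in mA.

Saturation; I_D = 4.65 mA

k_p = μ_pC_ox · (W/L) = 4.4 mA/V².
V_ov = V_SG − |V_th| = 2.12 − 0.666 = 1.45 V.
Since V_SD = 7.07 V ≥ V_ov = 1.45 V, the device is in saturation.
I_D = ½ k_p V_ov² = 0.5 × 4.4 × 1.45² = 4.65 mA.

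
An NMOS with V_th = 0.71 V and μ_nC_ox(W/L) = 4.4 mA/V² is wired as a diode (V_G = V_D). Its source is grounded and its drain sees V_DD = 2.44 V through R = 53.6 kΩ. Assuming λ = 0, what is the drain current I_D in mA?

With gate tied to drain, V_GS = V_DS ≥ V_GS − V_th, so the device is in saturation.
KCL at the drain: ½ k_n (V_GS − V_th)² = (V_DD − V_GS)/R.
Let x = V_GS − 0.71. Then 118 x² + x − 1.73 = 0, giving x = 0.117 V (positive root), so V_GS = 0.827 V.
I_D = (V_DD − V_GS)/R = (2.44 − 0.827) / 53.6 = 0.0301 mA.

I_D = 0.0301 mA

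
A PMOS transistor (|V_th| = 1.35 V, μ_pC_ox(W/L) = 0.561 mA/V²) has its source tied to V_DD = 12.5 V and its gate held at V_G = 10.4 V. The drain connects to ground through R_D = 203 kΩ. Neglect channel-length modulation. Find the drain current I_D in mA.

V_SG = V_DD − V_G = 12.5 − 10.4 = 2.1 V, so V_ov = 2.1 − 1.35 = 0.75 V.
Assume saturation: I_D = ½ k_p V_ov² = 0.5 × 0.561 × 0.75² = 0.158 mA, giving V_SD = V_DD − I_D R_D = 12.5 − 0.158 × 203 = -19.5 V.
But -19.5 V < V_ov = 0.75 V, so the device is actually in triode.
In triode I_D = k_p[V_ov V_SD − ½ V_SD²] and I_D = (V_DD − V_SD)/R_D. Equating: 56.9 V_SD² − 86.41 V_SD + 12.5 = 0, giving V_SD = 0.162 V (the root below V_ov).
I_D = (12.5 − 0.162) / 203 = 0.0608 mA.

I_D = 0.0608 mA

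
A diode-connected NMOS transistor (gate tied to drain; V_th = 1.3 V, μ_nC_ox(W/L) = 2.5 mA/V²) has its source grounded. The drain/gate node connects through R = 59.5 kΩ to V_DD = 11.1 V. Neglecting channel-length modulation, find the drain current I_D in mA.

I_D = 0.159 mA

With gate tied to drain, V_GS = V_DS ≥ V_GS − V_th, so the device is in saturation.
KCL at the drain: ½ k_n (V_GS − V_th)² = (V_DD − V_GS)/R.
Let x = V_GS − 1.3. Then 74.4 x² + x − 9.8 = 0, giving x = 0.356 V (positive root), so V_GS = 1.66 V.
I_D = (V_DD − V_GS)/R = (11.1 − 1.66) / 59.5 = 0.159 mA.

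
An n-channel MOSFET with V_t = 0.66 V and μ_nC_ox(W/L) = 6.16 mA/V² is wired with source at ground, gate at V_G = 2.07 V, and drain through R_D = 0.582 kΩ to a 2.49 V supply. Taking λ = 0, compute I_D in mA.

V_GS = V_G = 2.07 V, so V_ov = 2.07 − 0.66 = 1.41 V.
Assume saturation: I_D = ½ k_n V_ov² = 0.5 × 6.16 × 1.41² = 6.12 mA, giving V_DS = V_DD − I_D R_D = 2.49 − 6.12 × 0.582 = -1.07 V.
But -1.07 V < V_ov = 1.41 V, so the device is actually in triode.
In triode I_D = k_n[V_ov V_DS − ½ V_DS²] and I_D = (V_DD − V_DS)/R_D. Equating: 1.79 V_DS² − 6.055 V_DS + 2.49 = 0, giving V_DS = 0.479 V (the root below V_ov).
I_D = (2.49 − 0.479) / 0.582 = 3.45 mA.

I_D = 3.45 mA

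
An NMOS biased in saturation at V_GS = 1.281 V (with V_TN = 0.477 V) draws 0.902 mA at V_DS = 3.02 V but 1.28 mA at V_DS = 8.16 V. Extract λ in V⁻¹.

λ = 0.108 V⁻¹

With V_GS fixed, I_D ∝ (1 + λ V_DS) in saturation, so I_D2/I_D1 = (1 + λ V_DS2)/(1 + λ V_DS1).
1.28/0.902 = 1.419 = (1 + 8.16 λ)/(1 + 3.02 λ).
Solving: λ (I_D1 V_DS2 − I_D2 V_DS1) = I_D2 − I_D1, so λ = (1.28 − 0.902) / (0.902 × 8.16 − 1.28 × 3.02) = 0.378 / 3.49 = 0.108 V⁻¹.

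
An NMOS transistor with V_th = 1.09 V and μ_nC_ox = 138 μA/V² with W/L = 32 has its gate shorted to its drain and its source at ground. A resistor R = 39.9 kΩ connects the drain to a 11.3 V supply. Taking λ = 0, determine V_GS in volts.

With gate tied to drain, V_GS = V_DS ≥ V_GS − V_th, so the device is in saturation.
k_n = μ_nC_ox · (W/L) = 4.416 mA/V².
KCL at the drain: ½ k_n (V_GS − V_th)² = (V_DD − V_GS)/R.
Let x = V_GS − 1.09. Then 88.1 x² + x − 10.21 = 0, giving x = 0.335 V (positive root), so V_GS = 1.42 V.
I_D = (V_DD − V_GS)/R = (11.3 − 1.42) / 39.9 = 0.247 mA.

V_GS = 1.42 V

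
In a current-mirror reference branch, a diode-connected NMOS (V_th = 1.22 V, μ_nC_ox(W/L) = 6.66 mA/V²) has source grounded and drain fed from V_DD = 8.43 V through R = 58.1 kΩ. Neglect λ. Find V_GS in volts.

V_GS = 1.41 V

With gate tied to drain, V_GS = V_DS ≥ V_GS − V_th, so the device is in saturation.
KCL at the drain: ½ k_n (V_GS − V_th)² = (V_DD − V_GS)/R.
Let x = V_GS − 1.22. Then 193 x² + x − 7.21 = 0, giving x = 0.19 V (positive root), so V_GS = 1.41 V.
I_D = (V_DD − V_GS)/R = (8.43 − 1.41) / 58.1 = 0.121 mA.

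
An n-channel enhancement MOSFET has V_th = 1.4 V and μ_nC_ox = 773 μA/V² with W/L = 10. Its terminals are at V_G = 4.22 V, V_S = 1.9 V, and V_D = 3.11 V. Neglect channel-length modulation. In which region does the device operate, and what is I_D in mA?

Saturation; I_D = 3.27 mA

V_GS = V_G − V_S = 4.22 − 1.9 = 2.32 V; V_DS = V_D − V_S = 3.11 − 1.9 = 1.21 V.
k_n = μ_nC_ox · (W/L) = 7.73 mA/V².
V_ov = V_GS − V_th = 2.32 − 1.4 = 0.92 V.
Since V_DS = 1.21 V ≥ V_ov = 0.92 V, the device is in saturation.
I_D = ½ k_n V_ov² = 0.5 × 7.73 × 0.92² = 3.27 mA.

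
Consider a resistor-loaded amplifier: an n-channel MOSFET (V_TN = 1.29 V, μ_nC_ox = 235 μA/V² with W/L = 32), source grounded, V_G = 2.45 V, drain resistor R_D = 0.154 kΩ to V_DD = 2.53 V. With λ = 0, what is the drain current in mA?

V_GS = V_G = 2.45 V, so V_ov = 2.45 − 1.29 = 1.16 V.
k_n = μ_nC_ox · (W/L) = 7.52 mA/V².
Assume saturation: I_D = ½ k_n V_ov² = 0.5 × 7.52 × 1.16² = 5.06 mA, giving V_DS = V_DD − I_D R_D = 2.53 − 5.06 × 0.154 = 1.75 V.
V_DS = 1.75 V ≥ V_ov = 1.16 V, confirming saturation.

I_D = 5.06 mA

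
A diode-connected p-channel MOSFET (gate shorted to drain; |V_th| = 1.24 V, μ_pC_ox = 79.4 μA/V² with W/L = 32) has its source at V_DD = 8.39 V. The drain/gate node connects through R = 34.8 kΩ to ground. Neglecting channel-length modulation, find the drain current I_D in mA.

With gate tied to drain, V_SG = V_SD ≥ V_SG − |V_th|, so the device is in saturation.
k_p = μ_pC_ox · (W/L) = 2.541 mA/V².
KCL at the drain: ½ k_p (V_SG − |V_th|)² = (V_DD − V_SG)/R.
Let x = V_SG − 1.24. Then 44.2 x² + x − 7.15 = 0, giving x = 0.391 V (positive root), so V_SG = 1.63 V.
I_D = (V_DD − V_SG)/R = (8.39 − 1.63) / 34.8 = 0.194 mA.

I_D = 0.194 mA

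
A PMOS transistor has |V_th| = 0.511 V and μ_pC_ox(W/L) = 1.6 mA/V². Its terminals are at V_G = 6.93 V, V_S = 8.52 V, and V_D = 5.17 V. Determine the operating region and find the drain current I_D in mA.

Saturation; I_D = 0.931 mA

V_SG = V_S − V_G = 8.52 − 6.93 = 1.59 V; V_SD = V_S − V_D = 8.52 − 5.17 = 3.35 V.
V_ov = V_SG − |V_th| = 1.59 − 0.511 = 1.08 V.
Since V_SD = 3.35 V ≥ V_ov = 1.08 V, the device is in saturation.
I_D = ½ k_p V_ov² = 0.5 × 1.6 × 1.08² = 0.931 mA.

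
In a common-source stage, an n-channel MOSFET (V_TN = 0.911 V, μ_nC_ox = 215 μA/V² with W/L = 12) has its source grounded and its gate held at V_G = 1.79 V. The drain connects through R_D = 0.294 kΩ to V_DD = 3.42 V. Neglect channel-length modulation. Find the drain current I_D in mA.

I_D = 0.997 mA

V_GS = V_G = 1.79 V, so V_ov = 1.79 − 0.911 = 0.879 V.
k_n = μ_nC_ox · (W/L) = 2.58 mA/V².
Assume saturation: I_D = ½ k_n V_ov² = 0.5 × 2.58 × 0.879² = 0.997 mA, giving V_DS = V_DD − I_D R_D = 3.42 − 0.997 × 0.294 = 3.13 V.
V_DS = 3.13 V ≥ V_ov = 0.879 V, confirming saturation.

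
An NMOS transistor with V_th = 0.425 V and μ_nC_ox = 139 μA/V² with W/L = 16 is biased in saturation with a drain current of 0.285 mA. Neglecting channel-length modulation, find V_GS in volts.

k_n = μ_nC_ox · (W/L) = 2.224 mA/V².
In saturation I_D = ½ k_n (V_GS − V_th)², so V_GS − V_th = √(2 I_D / k_n) = √(2 × 0.285 / 2.224) = 0.506 V.
V_GS = 0.425 + 0.506 = 0.931 V.

V_GS = 0.931 V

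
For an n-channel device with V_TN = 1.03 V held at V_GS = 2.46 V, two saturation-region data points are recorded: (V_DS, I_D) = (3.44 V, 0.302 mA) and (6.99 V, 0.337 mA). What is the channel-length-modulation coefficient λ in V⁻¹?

λ = 0.0368 V⁻¹

With V_GS fixed, I_D ∝ (1 + λ V_DS) in saturation, so I_D2/I_D1 = (1 + λ V_DS2)/(1 + λ V_DS1).
0.337/0.302 = 1.116 = (1 + 6.99 λ)/(1 + 3.44 λ).
Solving: λ (I_D1 V_DS2 − I_D2 V_DS1) = I_D2 − I_D1, so λ = (0.337 − 0.302) / (0.302 × 6.99 − 0.337 × 3.44) = 0.035 / 0.952 = 0.0368 V⁻¹.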